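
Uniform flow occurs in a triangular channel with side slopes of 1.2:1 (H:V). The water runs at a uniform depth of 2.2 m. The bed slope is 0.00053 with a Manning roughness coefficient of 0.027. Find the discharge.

For a triangular section with side slope z = 1.2: A = zy² = 1.2×2.2² = 5.808 m²; P = 2y√(1+z²) = 2×2.2×1.562 = 6.873 m.
Hydraulic radius R = A/P = 5.808/6.873 = 0.845 m.
Manning's equation: Q = (1/n) A R^(2/3) S^(1/2) = (1/0.027) × 5.808 × 0.845^(2/3) × 0.00053^(1/2) = 4.43 m³/s.

Q = 4.43 m³/s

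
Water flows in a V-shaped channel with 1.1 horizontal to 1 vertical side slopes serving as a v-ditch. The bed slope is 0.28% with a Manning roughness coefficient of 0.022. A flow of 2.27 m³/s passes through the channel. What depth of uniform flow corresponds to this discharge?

Manning's equation rearranged: A R^(2/3) = nQ / (1·√S) = 0.022 × 2.27 / (√0.0028) = 0.9438.
Trying y = 1.46 m: A R^(2/3) = 1.555 — high.
Trying y = 1.05 m: A R^(2/3) = 0.6457 — low.
Trying y = 1.21 m: A R^(2/3) = 0.9425 — ≈ 0.9438.

y_n = 1.21 m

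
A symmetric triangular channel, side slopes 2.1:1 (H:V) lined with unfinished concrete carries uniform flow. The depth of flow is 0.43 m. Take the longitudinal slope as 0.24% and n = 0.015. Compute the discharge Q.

For a triangular section with side slope z = 2.1: A = zy² = 2.1×0.43² = 0.3883 m²; P = 2y√(1+z²) = 2×0.43×2.326 = 2 m.
Hydraulic radius R = A/P = 0.3883/2 = 0.1941 m.
Manning's equation: Q = (1/n) A R^(2/3) S^(1/2) = (1/0.015) × 0.3883 × 0.1941^(2/3) × 0.0024^(1/2) = 0.425 m³/s.

Q = 0.425 m³/s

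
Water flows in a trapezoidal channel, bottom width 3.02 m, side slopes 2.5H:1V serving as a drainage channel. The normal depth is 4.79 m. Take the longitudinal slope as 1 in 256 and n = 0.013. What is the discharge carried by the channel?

With bottom width b = 3.02 m and side slope z = 2.5: A = (b + zy)y = (3.02 + 2.5×4.79)×4.79 = 71.83 m²; P = b + 2y√(1+z²) = 3.02 + 2×4.79×2.693 = 28.81 m.
Hydraulic radius R = A/P = 71.83/28.81 = 2.493 m.
Manning's equation: Q = (1/n) A R^(2/3) S^(1/2) = (1/0.013) × 71.83 × 2.493^(2/3) × 0.003906^(1/2) = 635 m³/s.

Q = 635 m³/s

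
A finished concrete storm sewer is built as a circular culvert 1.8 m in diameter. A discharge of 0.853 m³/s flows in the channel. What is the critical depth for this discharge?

y_c = 0.443 m

At critical depth, Q² T / (g A³) = 1, i.e. A³/T = Q²/g = 0.853²/9.81 = 0.07417.
Try y = 0.389 m: A³/T = 0.04473 — too small.
Try y = 0.549 m: A³/T = 0.1711 — too large.
Try y = 0.443 m: A³/T = 0.0743 — matches.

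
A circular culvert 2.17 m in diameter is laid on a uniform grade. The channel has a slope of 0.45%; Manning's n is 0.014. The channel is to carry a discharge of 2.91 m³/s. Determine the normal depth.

y_n = 0.735 m

Manning's equation rearranged: A R^(2/3) = nQ / (1·√S) = 0.014 × 2.91 / (√0.0045) = 0.6073.
At y = 0.897 m: A R^(2/3) = 0.8801 — over.
At y = 0.611 m: A R^(2/3) = 0.4259 — short.
At y = 0.735 m: A R^(2/3) = 0.608 — matches.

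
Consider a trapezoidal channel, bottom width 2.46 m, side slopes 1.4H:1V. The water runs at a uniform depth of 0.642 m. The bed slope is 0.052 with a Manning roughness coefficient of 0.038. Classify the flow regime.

With bottom width b = 2.46 m and side slope z = 1.4: A = (b + zy)y = (2.46 + 1.4×0.642)×0.642 = 2.156 m²; P = b + 2y√(1+z²) = 2.46 + 2×0.642×1.72 = 4.669 m.
Hydraulic radius R = A/P = 2.156/4.669 = 0.4618 m.
V = (1/n) R^(2/3) √S = (1/0.038) × 0.4618^(2/3) × √0.052 = 3.585 m/s. Hydraulic depth D_h = A/T = 2.156/4.258 = 0.5065 m.
Froude number Fr = V/√(g·D_h) = 3.585/√(9.81×0.5065) = 1.61, which is greater than 1, so the flow is supercritical.

supercritical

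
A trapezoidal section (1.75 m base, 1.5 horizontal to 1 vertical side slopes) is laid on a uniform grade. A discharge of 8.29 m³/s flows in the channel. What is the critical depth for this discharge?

At critical depth, Q² T / (g A³) = 1, i.e. A³/T = Q²/g = 8.29²/9.81 = 7.006.
Try y = 0.732 m: A³/T = 2.296 — low.
Try y = 1.08 m: A³/T = 9.662 — high.
Try y = 0.992 m: A³/T = 7.012 — ≈ 7.006.

y_c = 0.992 m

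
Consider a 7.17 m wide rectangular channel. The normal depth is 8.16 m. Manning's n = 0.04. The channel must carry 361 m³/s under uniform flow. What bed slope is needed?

Flow area A = b·y = 7.17 × 8.16 = 58.51 m². Wetted perimeter P = b + 2y = 7.17 + 2×8.16 = 23.49 m.
Hydraulic radius R = A/P = 58.51/23.49 = 2.491 m.
From Manning's equation, S = [nQ / (1 A R^(2/3))]² = [0.04 × 361 / (1 × 58.51 × 2.491^(2/3))]² = 0.018.

S = 0.018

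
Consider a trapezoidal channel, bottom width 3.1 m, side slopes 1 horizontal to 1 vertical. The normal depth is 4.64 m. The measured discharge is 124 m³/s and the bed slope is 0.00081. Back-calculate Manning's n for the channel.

With bottom width b = 3.1 m and side slope z = 1: A = (b + zy)y = (3.1 + 1×4.64)×4.64 = 35.91 m²; P = b + 2y√(1+z²) = 3.1 + 2×4.64×1.414 = 16.22 m.
Hydraulic radius R = A/P = 35.91/16.22 = 2.214 m.
Rearranging Manning's equation: n = (1/Q) A R^(2/3) S^(1/2) = (1/124) × 35.91 × 2.214^(2/3) × √0.00081 = 0.014.

n = 0.014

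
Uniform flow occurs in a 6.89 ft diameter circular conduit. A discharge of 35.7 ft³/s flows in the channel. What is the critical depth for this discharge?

At critical depth, Q² T / (g A³) = 1, i.e. A³/T = Q²/g = 35.7²/32.2 = 39.58.
Try y = 1.79 ft: A³/T = 75.39 — high.
Try y = 1.1 ft: A³/T = 11.2 — low.
Try y = 1.52 ft: A³/T = 39.84 — ≈ 39.58.

y_c = 1.52 ft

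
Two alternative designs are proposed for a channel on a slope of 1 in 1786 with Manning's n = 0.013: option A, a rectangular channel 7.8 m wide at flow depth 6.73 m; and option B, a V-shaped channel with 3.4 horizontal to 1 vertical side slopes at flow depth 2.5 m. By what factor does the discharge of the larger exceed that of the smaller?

Channel A: Flow area A = b·y = 7.8 × 6.73 = 52.49 m². Wetted perimeter P = b + 2y = 7.8 + 2×6.73 = 21.26 m. Hydraulic radius R = A/P = 52.49/21.26 = 2.469 m. Q_A = (1/0.013)·52.49·2.469^(2/3)·√0.0005599 = 174.6 m³/s.
Channel B: For a triangular section with side slope z = 3.4: A = zy² = 3.4×2.5² = 21.25 m²; P = 2y√(1+z²) = 2×2.5×3.544 = 17.72 m. Hydraulic radius R = A/P = 21.25/17.72 = 1.199 m. Q_B = (1/0.013)·21.25·1.199^(2/3)·√0.0005599 = 43.66 m³/s.
The larger discharge is 174.6 m³/s and the smaller is 43.66 m³/s; the ratio is 4.

4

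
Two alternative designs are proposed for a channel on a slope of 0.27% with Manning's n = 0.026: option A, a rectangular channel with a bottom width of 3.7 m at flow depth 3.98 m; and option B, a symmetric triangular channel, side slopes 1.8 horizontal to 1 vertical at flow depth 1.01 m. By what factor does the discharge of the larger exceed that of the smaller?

Channel A: Flow area A = b·y = 3.7 × 3.98 = 14.73 m². Wetted perimeter P = b + 2y = 3.7 + 2×3.98 = 11.66 m. Hydraulic radius R = A/P = 14.73/11.66 = 1.263 m. Q_A = (1/0.026)·14.73·1.263^(2/3)·√0.0027 = 34.39 m³/s.
Channel B: For a triangular section with side slope z = 1.8: A = zy² = 1.8×1.01² = 1.836 m²; P = 2y√(1+z²) = 2×1.01×2.059 = 4.159 m. Hydraulic radius R = A/P = 1.836/4.159 = 0.4414 m. Q_B = (1/0.026)·1.836·0.4414^(2/3)·√0.0027 = 2.128 m³/s.
The larger discharge is 34.39 m³/s and the smaller is 2.128 m³/s; the ratio is 16.2.

16.2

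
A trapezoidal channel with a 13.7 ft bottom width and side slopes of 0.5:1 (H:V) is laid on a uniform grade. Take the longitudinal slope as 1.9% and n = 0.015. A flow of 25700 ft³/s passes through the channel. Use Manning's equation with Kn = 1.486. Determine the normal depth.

y_n = 19.8 ft

Manning's equation rearranged: A R^(2/3) = nQ / (1.486·√S) = 0.015 × 25700 / (1.486 × √0.019) = 1882.
At y = 23.8 ft: A R^(2/3) = 2657 — over.
At y = 14.9 ft: A R^(2/3) = 1120 — short.
At y = 19.8 ft: A R^(2/3) = 1878 — matches.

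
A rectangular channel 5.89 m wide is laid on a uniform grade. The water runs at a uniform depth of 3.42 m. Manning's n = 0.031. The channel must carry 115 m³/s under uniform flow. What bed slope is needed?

S = 0.017

Flow area A = b·y = 5.89 × 3.42 = 20.14 m². Wetted perimeter P = b + 2y = 5.89 + 2×3.42 = 12.73 m.
Hydraulic radius R = A/P = 20.14/12.73 = 1.582 m.
From Manning's equation, S = [nQ / (1 A R^(2/3))]² = [0.031 × 115 / (1 × 20.14 × 1.582^(2/3))]² = 0.017.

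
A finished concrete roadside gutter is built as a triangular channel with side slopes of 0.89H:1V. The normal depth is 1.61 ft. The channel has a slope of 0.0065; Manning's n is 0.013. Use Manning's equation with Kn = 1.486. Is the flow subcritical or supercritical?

For a triangular section with side slope z = 0.89: A = zy² = 0.89×1.61² = 2.307 ft²; P = 2y√(1+z²) = 2×1.61×1.339 = 4.311 ft.
Hydraulic radius R = A/P = 2.307/4.311 = 0.5352 ft.
V = (1.486/n) R^(2/3) √S = (1.486/0.013) × 0.5352^(2/3) × √0.0065 = 6.075 ft/s. Hydraulic depth D_h = A/T = 2.307/2.866 = 0.805 ft.
Froude number Fr = V/√(g·D_h) = 6.075/√(32.2×0.805) = 1.19, which is greater than 1, so the flow is supercritical.

supercritical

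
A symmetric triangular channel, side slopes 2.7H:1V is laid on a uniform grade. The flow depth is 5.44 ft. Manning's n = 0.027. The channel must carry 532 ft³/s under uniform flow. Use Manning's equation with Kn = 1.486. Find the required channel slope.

For a triangular section with side slope z = 2.7: A = zy² = 2.7×5.44² = 79.9 ft²; P = 2y√(1+z²) = 2×5.44×2.879 = 31.33 ft.
Hydraulic radius R = A/P = 79.9/31.33 = 2.551 ft.
From Manning's equation, S = [nQ / (1.486 A R^(2/3))]² = [0.027 × 532 / (1.486 × 79.9 × 2.551^(2/3))]² = 0.0042.

S = 0.0042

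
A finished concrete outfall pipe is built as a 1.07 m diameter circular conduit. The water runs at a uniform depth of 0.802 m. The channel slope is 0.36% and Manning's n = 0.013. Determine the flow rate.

For a circular section of diameter D = 1.07 m at depth y = 0.802 m, the central angle is θ = 2 arccos(1 − 2y/D) = 4.187 rad. Then A = (D²/8)(θ − sin θ) = 0.7229 m² and P = Dθ/2 = 2.24 m.
Hydraulic radius R = A/P = 0.7229/2.24 = 0.3228 m.
Manning's equation: Q = (1/n) A R^(2/3) S^(1/2) = (1/0.013) × 0.7229 × 0.3228^(2/3) × 0.0036^(1/2) = 1.57 m³/s.

Q = 1.57 m³/s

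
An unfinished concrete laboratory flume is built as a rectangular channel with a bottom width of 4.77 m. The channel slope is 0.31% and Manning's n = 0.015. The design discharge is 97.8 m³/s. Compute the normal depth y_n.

Manning's equation rearranged: A R^(2/3) = nQ / (1·√S) = 0.015 × 97.8 / (√0.0031) = 26.35.
At y = 4.95 m: A R^(2/3) = 32.43 — over.
At y = 3.05 m: A R^(2/3) = 17.67 — short.
At y = 4.18 m: A R^(2/3) = 26.34 — matches.

y_n = 4.18 m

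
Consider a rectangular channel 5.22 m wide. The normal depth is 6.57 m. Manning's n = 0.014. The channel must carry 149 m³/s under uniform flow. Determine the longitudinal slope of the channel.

Flow area A = b·y = 5.22 × 6.57 = 34.3 m². Wetted perimeter P = b + 2y = 5.22 + 2×6.57 = 18.36 m.
Hydraulic radius R = A/P = 34.3/18.36 = 1.868 m.
From Manning's equation, S = [nQ / (1 A R^(2/3))]² = [0.014 × 149 / (1 × 34.3 × 1.868^(2/3))]² = 0.00161.

S = 0.00161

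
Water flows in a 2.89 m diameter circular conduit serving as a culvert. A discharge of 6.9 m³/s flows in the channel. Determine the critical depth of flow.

At critical depth, Q² T / (g A³) = 1, i.e. A³/T = Q²/g = 6.9²/9.81 = 4.853.
Try y = 0.888 m: A³/T = 1.878 — low.
Try y = 1.41 m: A³/T = 11.12 — high.
Try y = 1.14 m: A³/T = 4.924 — close enough.

y_c = 1.14 m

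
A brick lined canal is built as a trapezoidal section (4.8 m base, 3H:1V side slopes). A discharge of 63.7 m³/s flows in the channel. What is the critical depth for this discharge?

y_c = 1.82 m

At critical depth, Q² T / (g A³) = 1, i.e. A³/T = Q²/g = 63.7²/9.81 = 413.6.
Try y = 2.04 m: A³/T = 648.8 — over.
Try y = 1.82 m: A³/T = 414.2 — close enough.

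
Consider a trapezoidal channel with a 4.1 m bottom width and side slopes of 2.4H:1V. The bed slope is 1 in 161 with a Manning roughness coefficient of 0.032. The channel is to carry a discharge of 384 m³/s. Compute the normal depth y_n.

y_n = 5.01 m

Manning's equation rearranged: A R^(2/3) = nQ / (1·√S) = 0.032 × 384 / (√0.006211) = 155.9.
Try y = 3.6 m: A R^(2/3) = 73.04 — too small.
Try y = 5.71 m: A R^(2/3) = 211.9 — too large.
Try y = 5.01 m: A R^(2/3) = 155.8 — close enough.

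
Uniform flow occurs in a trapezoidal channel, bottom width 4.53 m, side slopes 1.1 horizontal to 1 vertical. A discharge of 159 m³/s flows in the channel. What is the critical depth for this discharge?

y_c = 3.71 m

At critical depth, Q² T / (g A³) = 1, i.e. A³/T = Q²/g = 159²/9.81 = 2577.
Trying y = 2.61 m: A³/T = 701.7 — low.
Trying y = 4.29 m: A³/T = 4472 — high.
Trying y = 3.71 m: A³/T = 2569 — close enough.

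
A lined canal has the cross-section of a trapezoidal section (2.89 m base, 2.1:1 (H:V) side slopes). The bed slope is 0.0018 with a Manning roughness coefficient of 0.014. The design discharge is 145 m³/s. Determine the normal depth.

y_n = 3.31 m

Manning's equation rearranged: A R^(2/3) = nQ / (1·√S) = 0.014 × 145 / (√0.0018) = 47.85.
Trying y = 2.47 m: A R^(2/3) = 24.82 — too small.
Trying y = 3.6 m: A R^(2/3) = 58.03 — too large.
Trying y = 3.31 m: A R^(2/3) = 47.86 — close enough.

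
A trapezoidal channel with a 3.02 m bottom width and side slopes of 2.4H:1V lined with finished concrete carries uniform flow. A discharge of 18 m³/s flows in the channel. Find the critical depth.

y_c = 1.14 m

At critical depth, Q² T / (g A³) = 1, i.e. A³/T = Q²/g = 18²/9.81 = 33.03.
Try y = 1.35 m: A³/T = 63.53 — over.
Try y = 0.949 m: A³/T = 16.77 — short.
Try y = 1.14 m: A³/T = 33.27 — ≈ 33.03.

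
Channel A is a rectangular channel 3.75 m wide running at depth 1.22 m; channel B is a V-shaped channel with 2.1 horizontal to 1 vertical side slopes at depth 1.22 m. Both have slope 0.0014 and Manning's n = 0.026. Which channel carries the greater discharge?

channel A

Channel A: Flow area A = b·y = 3.75 × 1.22 = 4.575 m². Wetted perimeter P = b + 2y = 3.75 + 2×1.22 = 6.19 m. Hydraulic radius R = A/P = 4.575/6.19 = 0.7391 m. Q_A = (1/0.026)·4.575·0.7391^(2/3)·√0.0014 = 5.382 m³/s.
Channel B: For a triangular section with side slope z = 2.1: A = zy² = 2.1×1.22² = 3.126 m²; P = 2y√(1+z²) = 2×1.22×2.326 = 5.675 m. Hydraulic radius R = A/P = 3.126/5.675 = 0.5507 m. Q_B = (1/0.026)·3.126·0.5507^(2/3)·√0.0014 = 3.022 m³/s.
Q_A = 5.382 m³/s vs Q_B = 3.022 m³/s, so channel A carries more.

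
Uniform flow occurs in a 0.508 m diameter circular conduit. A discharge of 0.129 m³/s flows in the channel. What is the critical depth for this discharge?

y_c = 0.242 m

At critical depth, Q² T / (g A³) = 1, i.e. A³/T = Q²/g = 0.129²/9.81 = 0.001696.
Trying y = 0.264 m: A³/T = 0.002374 — over.
Trying y = 0.196 m: A³/T = 0.000759 — short.
Trying y = 0.242 m: A³/T = 0.001703 — matches.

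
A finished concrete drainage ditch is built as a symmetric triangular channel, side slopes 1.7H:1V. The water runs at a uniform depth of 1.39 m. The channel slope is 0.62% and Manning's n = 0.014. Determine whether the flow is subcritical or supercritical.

For a triangular section with side slope z = 1.7: A = zy² = 1.7×1.39² = 3.285 m²; P = 2y√(1+z²) = 2×1.39×1.972 = 5.483 m.
Hydraulic radius R = A/P = 3.285/5.483 = 0.599 m.
V = (1/n) R^(2/3) √S = (1/0.014) × 0.599^(2/3) × √0.0062 = 3.997 m/s. Hydraulic depth D_h = A/T = 3.285/4.726 = 0.695 m.
Froude number Fr = V/√(g·D_h) = 3.997/√(9.81×0.695) = 1.53, which is greater than 1, so the flow is supercritical.

supercritical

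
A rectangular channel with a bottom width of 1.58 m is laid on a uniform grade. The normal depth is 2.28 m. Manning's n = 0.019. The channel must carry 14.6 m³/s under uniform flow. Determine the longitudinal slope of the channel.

S = 0.0121

Flow area A = b·y = 1.58 × 2.28 = 3.602 m². Wetted perimeter P = b + 2y = 1.58 + 2×2.28 = 6.14 m.
Hydraulic radius R = A/P = 3.602/6.14 = 0.5867 m.
From Manning's equation, S = [nQ / (1 A R^(2/3))]² = [0.019 × 14.6 / (1 × 3.602 × 0.5867^(2/3))]² = 0.0121.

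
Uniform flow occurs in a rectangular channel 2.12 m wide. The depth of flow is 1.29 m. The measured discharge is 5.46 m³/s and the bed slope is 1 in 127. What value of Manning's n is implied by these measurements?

Flow area A = b·y = 2.12 × 1.29 = 2.735 m². Wetted perimeter P = b + 2y = 2.12 + 2×1.29 = 4.7 m.
Hydraulic radius R = A/P = 2.735/4.7 = 0.5819 m.
Rearranging Manning's equation: n = (1/Q) A R^(2/3) S^(1/2) = (1/5.46) × 2.735 × 0.5819^(2/3) × √0.007874 = 0.031.

n = 0.031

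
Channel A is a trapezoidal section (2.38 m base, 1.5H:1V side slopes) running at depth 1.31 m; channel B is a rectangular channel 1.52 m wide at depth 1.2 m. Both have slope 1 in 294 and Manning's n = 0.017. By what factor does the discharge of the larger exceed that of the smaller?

Channel A: With bottom width b = 2.38 m and side slope z = 1.5: A = (b + zy)y = (2.38 + 1.5×1.31)×1.31 = 5.692 m²; P = b + 2y√(1+z²) = 2.38 + 2×1.31×1.803 = 7.103 m. Hydraulic radius R = A/P = 5.692/7.103 = 0.8013 m. Q_A = (1/0.017)·5.692·0.8013^(2/3)·√0.003401 = 16.85 m³/s.
Channel B: Flow area A = b·y = 1.52 × 1.2 = 1.824 m². Wetted perimeter P = b + 2y = 1.52 + 2×1.2 = 3.92 m. Hydraulic radius R = A/P = 1.824/3.92 = 0.4653 m. Q_B = (1/0.017)·1.824·0.4653^(2/3)·√0.003401 = 3.757 m³/s.
The larger discharge is 16.85 m³/s and the smaller is 3.757 m³/s; the ratio is 4.48.

4.48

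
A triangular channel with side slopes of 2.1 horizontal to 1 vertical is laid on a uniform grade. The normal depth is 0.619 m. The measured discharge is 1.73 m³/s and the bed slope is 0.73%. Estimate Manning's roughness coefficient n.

For a triangular section with side slope z = 2.1: A = zy² = 2.1×0.619² = 0.8046 m²; P = 2y√(1+z²) = 2×0.619×2.326 = 2.88 m.
Hydraulic radius R = A/P = 0.8046/2.88 = 0.2794 m.
Rearranging Manning's equation: n = (1/Q) A R^(2/3) S^(1/2) = (1/1.73) × 0.8046 × 0.2794^(2/3) × √0.0073 = 0.017.

n = 0.017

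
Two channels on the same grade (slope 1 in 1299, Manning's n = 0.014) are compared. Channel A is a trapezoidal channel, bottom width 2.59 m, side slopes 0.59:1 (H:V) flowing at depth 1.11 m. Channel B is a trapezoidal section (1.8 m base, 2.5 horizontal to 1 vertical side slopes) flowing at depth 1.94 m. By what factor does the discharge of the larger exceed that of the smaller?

Channel A: With bottom width b = 2.59 m and side slope z = 0.59: A = (b + zy)y = (2.59 + 0.59×1.11)×1.11 = 3.602 m²; P = b + 2y√(1+z²) = 2.59 + 2×1.11×1.161 = 5.168 m. Hydraulic radius R = A/P = 3.602/5.168 = 0.697 m. Q_A = (1/0.014)·3.602·0.697^(2/3)·√0.0007698 = 5.612 m³/s.
Channel B: With bottom width b = 1.8 m and side slope z = 2.5: A = (b + zy)y = (1.8 + 2.5×1.94)×1.94 = 12.9 m²; P = b + 2y√(1+z²) = 1.8 + 2×1.94×2.693 = 12.25 m. Hydraulic radius R = A/P = 12.9/12.25 = 1.053 m. Q_B = (1/0.014)·12.9·1.053^(2/3)·√0.0007698 = 26.47 m³/s.
The larger discharge is 26.47 m³/s and the smaller is 5.612 m³/s; the ratio is 4.72.

4.72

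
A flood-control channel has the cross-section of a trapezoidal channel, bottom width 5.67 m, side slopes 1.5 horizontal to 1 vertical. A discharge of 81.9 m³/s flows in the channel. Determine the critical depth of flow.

At critical depth, Q² T / (g A³) = 1, i.e. A³/T = Q²/g = 81.9²/9.81 = 683.8.
Trying y = 2.78 m: A³/T = 1461 — over.
Trying y = 2.25 m: A³/T = 678.7 — matches.

y_c = 2.25 m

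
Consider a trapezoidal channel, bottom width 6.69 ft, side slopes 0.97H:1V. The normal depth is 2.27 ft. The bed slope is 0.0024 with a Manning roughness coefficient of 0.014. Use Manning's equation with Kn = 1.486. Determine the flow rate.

With bottom width b = 6.69 ft and side slope z = 0.97: A = (b + zy)y = (6.69 + 0.97×2.27)×2.27 = 20.18 ft²; P = b + 2y√(1+z²) = 6.69 + 2×2.27×1.393 = 13.01 ft.
Hydraulic radius R = A/P = 20.18/13.01 = 1.551 ft.
Manning's equation: Q = (1.486/n) A R^(2/3) S^(1/2) = (1.486/0.014) × 20.18 × 1.551^(2/3) × 0.0024^(1/2) = 141 ft³/s.

Q = 141 ft³/s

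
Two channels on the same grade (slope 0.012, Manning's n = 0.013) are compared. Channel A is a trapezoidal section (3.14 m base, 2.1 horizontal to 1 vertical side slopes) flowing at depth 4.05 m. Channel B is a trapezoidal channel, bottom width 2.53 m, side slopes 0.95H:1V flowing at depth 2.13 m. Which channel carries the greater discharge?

channel A

Channel A: With bottom width b = 3.14 m and side slope z = 2.1: A = (b + zy)y = (3.14 + 2.1×4.05)×4.05 = 47.16 m²; P = b + 2y√(1+z²) = 3.14 + 2×4.05×2.326 = 21.98 m. Hydraulic radius R = A/P = 47.16/21.98 = 2.146 m. Q_A = (1/0.013)·47.16·2.146^(2/3)·√0.012 = 661.1 m³/s.
Channel B: With bottom width b = 2.53 m and side slope z = 0.95: A = (b + zy)y = (2.53 + 0.95×2.13)×2.13 = 9.699 m²; P = b + 2y√(1+z²) = 2.53 + 2×2.13×1.379 = 8.406 m. Hydraulic radius R = A/P = 9.699/8.406 = 1.154 m. Q_B = (1/0.013)·9.699·1.154^(2/3)·√0.012 = 89.91 m³/s.
Q_A = 661.1 m³/s vs Q_B = 89.91 m³/s, so channel A carries more.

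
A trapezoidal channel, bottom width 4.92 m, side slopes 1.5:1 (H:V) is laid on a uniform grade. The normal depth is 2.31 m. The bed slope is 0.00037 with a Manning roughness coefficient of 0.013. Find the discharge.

Q = 36.9 m³/s

With bottom width b = 4.92 m and side slope z = 1.5: A = (b + zy)y = (4.92 + 1.5×2.31)×2.31 = 19.37 m²; P = b + 2y√(1+z²) = 4.92 + 2×2.31×1.803 = 13.25 m.
Hydraulic radius R = A/P = 19.37/13.25 = 1.462 m.
Manning's equation: Q = (1/n) A R^(2/3) S^(1/2) = (1/0.013) × 19.37 × 1.462^(2/3) × 0.00037^(1/2) = 36.9 m³/s.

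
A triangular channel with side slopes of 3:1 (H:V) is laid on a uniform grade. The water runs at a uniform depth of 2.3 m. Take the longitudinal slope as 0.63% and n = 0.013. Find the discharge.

For a triangular section with side slope z = 3: A = zy² = 3×2.3² = 15.87 m²; P = 2y√(1+z²) = 2×2.3×3.162 = 14.55 m.
Hydraulic radius R = A/P = 15.87/14.55 = 1.091 m.
Manning's equation: Q = (1/n) A R^(2/3) S^(1/2) = (1/0.013) × 15.87 × 1.091^(2/3) × 0.0063^(1/2) = 103 m³/s.

Q = 103 m³/s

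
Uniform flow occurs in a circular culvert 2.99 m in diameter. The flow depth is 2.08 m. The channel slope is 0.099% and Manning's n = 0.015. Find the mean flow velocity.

V = 1.93 m/s

For a circular section of diameter D = 2.99 m at depth y = 2.08 m, the central angle is θ = 2 arccos(1 − 2y/D) = 3.946 rad. Then A = (D²/8)(θ − sin θ) = 5.214 m² and P = Dθ/2 = 5.899 m.
Hydraulic radius R = A/P = 5.214/5.899 = 0.8839 m.
From Manning's equation, V = (1/n) R^(2/3) S^(1/2) = (1/0.015) × 0.8839^(2/3) × 0.00099^(1/2) = 1.93 m/s.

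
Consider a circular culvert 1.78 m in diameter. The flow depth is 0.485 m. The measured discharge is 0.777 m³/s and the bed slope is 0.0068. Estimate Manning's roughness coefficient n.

For a circular section of diameter D = 1.78 m at depth y = 0.485 m, the central angle is θ = 2 arccos(1 − 2y/D) = 2.197 rad. Then A = (D²/8)(θ − sin θ) = 0.549 m² and P = Dθ/2 = 1.955 m.
Hydraulic radius R = A/P = 0.549/1.955 = 0.2808 m.
Rearranging Manning's equation: n = (1/Q) A R^(2/3) S^(1/2) = (1/0.777) × 0.549 × 0.2808^(2/3) × √0.0068 = 0.025.

n = 0.025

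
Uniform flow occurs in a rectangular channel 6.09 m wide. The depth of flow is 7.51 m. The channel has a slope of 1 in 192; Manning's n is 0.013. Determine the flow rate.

Q = 425 m³/s

Flow area A = b·y = 6.09 × 7.51 = 45.74 m². Wetted perimeter P = b + 2y = 6.09 + 2×7.51 = 21.11 m.
Hydraulic radius R = A/P = 45.74/21.11 = 2.167 m.
Manning's equation: Q = (1/n) A R^(2/3) S^(1/2) = (1/0.013) × 45.74 × 2.167^(2/3) × 0.005208^(1/2) = 425 m³/s.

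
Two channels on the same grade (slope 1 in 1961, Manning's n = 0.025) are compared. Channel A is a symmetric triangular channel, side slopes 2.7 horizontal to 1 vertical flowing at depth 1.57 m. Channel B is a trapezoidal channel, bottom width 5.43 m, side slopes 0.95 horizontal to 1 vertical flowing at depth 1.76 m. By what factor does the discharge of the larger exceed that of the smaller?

2.62

Channel A: For a triangular section with side slope z = 2.7: A = zy² = 2.7×1.57² = 6.655 m²; P = 2y√(1+z²) = 2×1.57×2.879 = 9.041 m. Hydraulic radius R = A/P = 6.655/9.041 = 0.7361 m. Q_A = (1/0.025)·6.655·0.7361^(2/3)·√0.0005099 = 4.901 m³/s.
Channel B: With bottom width b = 5.43 m and side slope z = 0.95: A = (b + zy)y = (5.43 + 0.95×1.76)×1.76 = 12.5 m²; P = b + 2y√(1+z²) = 5.43 + 2×1.76×1.379 = 10.29 m. Hydraulic radius R = A/P = 12.5/10.29 = 1.215 m. Q_B = (1/0.025)·12.5·1.215^(2/3)·√0.0005099 = 12.86 m³/s.
The larger discharge is 12.86 m³/s and the smaller is 4.901 m³/s; the ratio is 2.62.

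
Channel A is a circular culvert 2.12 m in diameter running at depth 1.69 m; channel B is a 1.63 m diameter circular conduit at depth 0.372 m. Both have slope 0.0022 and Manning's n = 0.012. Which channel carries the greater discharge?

Channel A: For a circular section of diameter D = 2.12 m at depth y = 1.69 m, the central angle is θ = 2 arccos(1 − 2y/D) = 4.414 rad. Then A = (D²/8)(θ − sin θ) = 3.017 m² and P = Dθ/2 = 4.679 m. Hydraulic radius R = A/P = 3.017/4.679 = 0.6448 m. Q_A = (1/0.012)·3.017·0.6448^(2/3)·√0.0022 = 8.802 m³/s.
Channel B: For a circular section of diameter D = 1.63 m at depth y = 0.372 m, the central angle is θ = 2 arccos(1 − 2y/D) = 1.992 rad. Then A = (D²/8)(θ − sin θ) = 0.3586 m² and P = Dθ/2 = 1.624 m. Hydraulic radius R = A/P = 0.3586/1.624 = 0.2209 m. Q_B = (1/0.012)·0.3586·0.2209^(2/3)·√0.0022 = 0.5121 m³/s.
Q_A = 8.802 m³/s vs Q_B = 0.5121 m³/s, so channel A carries more.

channel A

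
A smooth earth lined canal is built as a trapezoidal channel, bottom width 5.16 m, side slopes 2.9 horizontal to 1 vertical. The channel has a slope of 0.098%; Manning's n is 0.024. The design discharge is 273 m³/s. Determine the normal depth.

y_n = 5.18 m

Manning's equation rearranged: A R^(2/3) = nQ / (1·√S) = 0.024 × 273 / (√0.00098) = 209.3.
At y = 3.74 m: A R^(2/3) = 99.1 — low.
At y = 6.19 m: A R^(2/3) = 318.1 — high.
At y = 5.18 m: A R^(2/3) = 209.2 — ≈ 209.3.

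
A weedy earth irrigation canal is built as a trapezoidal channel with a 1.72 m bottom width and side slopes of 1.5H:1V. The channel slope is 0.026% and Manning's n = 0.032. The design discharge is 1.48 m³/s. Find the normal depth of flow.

Manning's equation rearranged: A R^(2/3) = nQ / (1·√S) = 0.032 × 1.48 / (√0.00026) = 2.937.
Trying y = 0.866 m: A R^(2/3) = 1.734 — low.
Trying y = 1.36 m: A R^(2/3) = 4.303 — high.
Trying y = 1.13 m: A R^(2/3) = 2.943 — close enough.

y_n = 1.13 m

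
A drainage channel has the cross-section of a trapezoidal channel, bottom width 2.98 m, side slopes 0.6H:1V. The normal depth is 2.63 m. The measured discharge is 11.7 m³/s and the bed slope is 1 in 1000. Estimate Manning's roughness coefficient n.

With bottom width b = 2.98 m and side slope z = 0.6: A = (b + zy)y = (2.98 + 0.6×2.63)×2.63 = 11.99 m²; P = b + 2y√(1+z²) = 2.98 + 2×2.63×1.166 = 9.114 m.
Hydraulic radius R = A/P = 11.99/9.114 = 1.315 m.
Rearranging Manning's equation: n = (1/Q) A R^(2/3) S^(1/2) = (1/11.7) × 11.99 × 1.315^(2/3) × √0.001 = 0.0389.

n = 0.0389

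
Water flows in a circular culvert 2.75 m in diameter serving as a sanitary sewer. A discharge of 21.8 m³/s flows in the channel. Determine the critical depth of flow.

y_c = 2.09 m

At critical depth, Q² T / (g A³) = 1, i.e. A³/T = Q²/g = 21.8²/9.81 = 48.44.
Try y = 2.55 m: A³/T = 132.8 — too large.
Try y = 1.57 m: A³/T = 15.81 — too small.
Try y = 2.09 m: A³/T = 48.37 — matches.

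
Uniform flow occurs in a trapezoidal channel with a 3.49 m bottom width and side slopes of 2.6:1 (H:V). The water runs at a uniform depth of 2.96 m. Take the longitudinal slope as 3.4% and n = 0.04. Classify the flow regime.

With bottom width b = 3.49 m and side slope z = 2.6: A = (b + zy)y = (3.49 + 2.6×2.96)×2.96 = 33.11 m²; P = b + 2y√(1+z²) = 3.49 + 2×2.96×2.786 = 19.98 m.
Hydraulic radius R = A/P = 33.11/19.98 = 1.657 m.
V = (1/n) R^(2/3) √S = (1/0.04) × 1.657^(2/3) × √0.034 = 6.455 m/s. Hydraulic depth D_h = A/T = 33.11/18.88 = 1.754 m.
Froude number Fr = V/√(g·D_h) = 6.455/√(9.81×1.754) = 1.56, which is greater than 1, so the flow is supercritical.

supercritical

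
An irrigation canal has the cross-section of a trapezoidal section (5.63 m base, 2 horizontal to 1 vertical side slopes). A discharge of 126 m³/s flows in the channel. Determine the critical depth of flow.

y_c = 2.7 m

At critical depth, Q² T / (g A³) = 1, i.e. A³/T = Q²/g = 126²/9.81 = 1618.
Try y = 2.28 m: A³/T = 850.2 — short.
Try y = 3.36 m: A³/T = 3747 — over.
Try y = 2.7 m: A³/T = 1608 — matches.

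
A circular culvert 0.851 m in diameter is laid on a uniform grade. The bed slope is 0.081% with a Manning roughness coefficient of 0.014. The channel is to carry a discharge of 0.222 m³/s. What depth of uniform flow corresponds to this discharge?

Manning's equation rearranged: A R^(2/3) = nQ / (1·√S) = 0.014 × 0.222 / (√0.00081) = 0.1092.
At y = 0.314 m: A R^(2/3) = 0.05885 — short.
At y = 0.445 m: A R^(2/3) = 0.1093 — close enough.

y_n = 0.445 m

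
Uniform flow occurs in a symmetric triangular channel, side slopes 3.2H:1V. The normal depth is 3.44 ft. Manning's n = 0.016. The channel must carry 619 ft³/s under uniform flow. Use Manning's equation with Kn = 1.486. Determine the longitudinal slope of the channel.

For a triangular section with side slope z = 3.2: A = zy² = 3.2×3.44² = 37.87 ft²; P = 2y√(1+z²) = 2×3.44×3.353 = 23.07 ft.
Hydraulic radius R = A/P = 37.87/23.07 = 1.642 ft.
From Manning's equation, S = [nQ / (1.486 A R^(2/3))]² = [0.016 × 619 / (1.486 × 37.87 × 1.642^(2/3))]² = 0.016.

S = 0.016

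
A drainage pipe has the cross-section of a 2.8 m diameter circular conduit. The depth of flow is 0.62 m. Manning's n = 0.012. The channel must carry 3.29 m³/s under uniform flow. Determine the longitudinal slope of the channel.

For a circular section of diameter D = 2.8 m at depth y = 0.62 m, the central angle is θ = 2 arccos(1 − 2y/D) = 1.96 rad. Then A = (D²/8)(θ − sin θ) = 1.014 m² and P = Dθ/2 = 2.744 m.
Hydraulic radius R = A/P = 1.014/2.744 = 0.3695 m.
From Manning's equation, S = [nQ / (1 A R^(2/3))]² = [0.012 × 3.29 / (1 × 1.014 × 0.3695^(2/3))]² = 0.00572.

S = 0.00572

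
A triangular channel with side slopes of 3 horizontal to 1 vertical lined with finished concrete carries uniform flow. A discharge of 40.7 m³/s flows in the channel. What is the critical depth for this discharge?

y_c = 2.06 m

At critical depth, Q² T / (g A³) = 1, i.e. A³/T = Q²/g = 40.7²/9.81 = 168.9.
Trying y = 2.47 m: A³/T = 413.7 — too large.
Trying y = 1.57 m: A³/T = 42.93 — too small.
Trying y = 2.06 m: A³/T = 166.9 — close enough.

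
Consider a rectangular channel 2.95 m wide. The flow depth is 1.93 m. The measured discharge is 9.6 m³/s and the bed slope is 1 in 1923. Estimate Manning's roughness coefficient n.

Flow area A = b·y = 2.95 × 1.93 = 5.694 m². Wetted perimeter P = b + 2y = 2.95 + 2×1.93 = 6.81 m.
Hydraulic radius R = A/P = 5.694/6.81 = 0.836 m.
Rearranging Manning's equation: n = (1/Q) A R^(2/3) S^(1/2) = (1/9.6) × 5.694 × 0.836^(2/3) × √0.00052 = 0.012.

n = 0.012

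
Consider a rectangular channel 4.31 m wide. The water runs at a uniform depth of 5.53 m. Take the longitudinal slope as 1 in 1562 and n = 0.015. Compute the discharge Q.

Q = 53.9 m³/s

Flow area A = b·y = 4.31 × 5.53 = 23.83 m². Wetted perimeter P = b + 2y = 4.31 + 2×5.53 = 15.37 m.
Hydraulic radius R = A/P = 23.83/15.37 = 1.551 m.
Manning's equation: Q = (1/n) A R^(2/3) S^(1/2) = (1/0.015) × 23.83 × 1.551^(2/3) × 0.0006402^(1/2) = 53.9 m³/s.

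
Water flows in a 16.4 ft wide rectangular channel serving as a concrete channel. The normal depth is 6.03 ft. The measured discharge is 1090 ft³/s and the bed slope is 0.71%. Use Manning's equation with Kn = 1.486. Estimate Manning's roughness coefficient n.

Flow area A = b·y = 16.4 × 6.03 = 98.89 ft². Wetted perimeter P = b + 2y = 16.4 + 2×6.03 = 28.46 ft.
Hydraulic radius R = A/P = 98.89/28.46 = 3.475 ft.
Rearranging Manning's equation: n = (1.486/Q) A R^(2/3) S^(1/2) = (1.486/1090) × 98.89 × 3.475^(2/3) × √0.0071 = 0.0261.

n = 0.0261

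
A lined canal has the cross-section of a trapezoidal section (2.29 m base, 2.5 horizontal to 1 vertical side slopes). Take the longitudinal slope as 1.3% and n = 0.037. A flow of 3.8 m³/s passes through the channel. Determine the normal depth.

y_n = 0.594 m

Manning's equation rearranged: A R^(2/3) = nQ / (1·√S) = 0.037 × 3.8 / (√0.013) = 1.233.
Try y = 0.462 m: A R^(2/3) = 0.7648 — short.
Try y = 0.725 m: A R^(2/3) = 1.824 — over.
Try y = 0.594 m: A R^(2/3) = 1.235 — matches.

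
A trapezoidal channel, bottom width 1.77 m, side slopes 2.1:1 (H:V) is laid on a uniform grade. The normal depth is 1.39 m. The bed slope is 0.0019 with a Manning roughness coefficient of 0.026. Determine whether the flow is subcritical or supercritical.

With bottom width b = 1.77 m and side slope z = 2.1: A = (b + zy)y = (1.77 + 2.1×1.39)×1.39 = 6.518 m²; P = b + 2y√(1+z²) = 1.77 + 2×1.39×2.326 = 8.236 m.
Hydraulic radius R = A/P = 6.518/8.236 = 0.7914 m.
V = (1/n) R^(2/3) √S = (1/0.026) × 0.7914^(2/3) × √0.0019 = 1.434 m/s. Hydraulic depth D_h = A/T = 6.518/7.608 = 0.8567 m.
Froude number Fr = V/√(g·D_h) = 1.434/√(9.81×0.8567) = 0.495, which is less than 1, so the flow is subcritical.

subcritical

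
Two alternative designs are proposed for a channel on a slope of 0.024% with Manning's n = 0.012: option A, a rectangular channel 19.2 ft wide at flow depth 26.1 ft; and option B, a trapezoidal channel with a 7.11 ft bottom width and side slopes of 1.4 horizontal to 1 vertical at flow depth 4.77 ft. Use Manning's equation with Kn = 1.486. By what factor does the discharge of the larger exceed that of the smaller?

Channel A: Flow area A = b·y = 19.2 × 26.1 = 501.1 ft². Wetted perimeter P = b + 2y = 19.2 + 2×26.1 = 71.4 ft. Hydraulic radius R = A/P = 501.1/71.4 = 7.018 ft. Q_A = (1.486/0.012)·501.1·7.018^(2/3)·√0.00024 = 3524 ft³/s.
Channel B: With bottom width b = 7.11 ft and side slope z = 1.4: A = (b + zy)y = (7.11 + 1.4×4.77)×4.77 = 65.77 ft²; P = b + 2y√(1+z²) = 7.11 + 2×4.77×1.72 = 23.52 ft. Hydraulic radius R = A/P = 65.77/23.52 = 2.796 ft. Q_B = (1.486/0.012)·65.77·2.796^(2/3)·√0.00024 = 250.4 ft³/s.
The larger discharge is 3524 ft³/s and the smaller is 250.4 ft³/s; the ratio is 14.1.

14.1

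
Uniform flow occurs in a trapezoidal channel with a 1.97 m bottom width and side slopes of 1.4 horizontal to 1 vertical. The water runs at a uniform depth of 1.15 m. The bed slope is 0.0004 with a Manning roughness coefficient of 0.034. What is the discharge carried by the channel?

Q = 1.9 m³/s

With bottom width b = 1.97 m and side slope z = 1.4: A = (b + zy)y = (1.97 + 1.4×1.15)×1.15 = 4.117 m²; P = b + 2y√(1+z²) = 1.97 + 2×1.15×1.72 = 5.927 m.
Hydraulic radius R = A/P = 4.117/5.927 = 0.6946 m.
Manning's equation: Q = (1/n) A R^(2/3) S^(1/2) = (1/0.034) × 4.117 × 0.6946^(2/3) × 0.0004^(1/2) = 1.9 m³/s.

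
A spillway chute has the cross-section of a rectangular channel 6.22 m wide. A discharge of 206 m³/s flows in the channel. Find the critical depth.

For a rectangular channel, critical depth y_c = (q²/g)^(1/3) where q = Q/b = 206/6.22 = 33.12 m²/s.
So y_c = (33.12²/9.81)^(1/3) = 4.82 m.

y_c = 4.82 m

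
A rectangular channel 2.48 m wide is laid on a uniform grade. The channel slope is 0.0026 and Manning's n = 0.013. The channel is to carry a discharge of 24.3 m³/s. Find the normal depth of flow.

Manning's equation rearranged: A R^(2/3) = nQ / (1·√S) = 0.013 × 24.3 / (√0.0026) = 6.195.
Trying y = 3.51 m: A R^(2/3) = 8.212 — high.
Trying y = 2.1 m: A R^(2/3) = 4.412 — low.
Trying y = 2.77 m: A R^(2/3) = 6.196 — matches.

y_n = 2.77 m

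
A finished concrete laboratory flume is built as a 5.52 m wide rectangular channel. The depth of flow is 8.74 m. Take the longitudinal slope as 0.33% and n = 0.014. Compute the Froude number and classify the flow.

subcritical

Flow area A = b·y = 5.52 × 8.74 = 48.24 m². Wetted perimeter P = b + 2y = 5.52 + 2×8.74 = 23 m.
Hydraulic radius R = A/P = 48.24/23 = 2.098 m.
V = (1/n) R^(2/3) √S = (1/0.014) × 2.098^(2/3) × √0.0033 = 6.724 m/s. Hydraulic depth D_h = A/T = 48.24/5.52 = 8.74 m.
Froude number Fr = V/√(g·D_h) = 6.724/√(9.81×8.74) = 0.726, which is less than 1, so the flow is subcritical.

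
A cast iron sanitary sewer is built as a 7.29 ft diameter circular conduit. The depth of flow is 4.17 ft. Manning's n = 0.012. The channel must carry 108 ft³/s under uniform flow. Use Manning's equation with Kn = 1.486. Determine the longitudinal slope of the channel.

For a circular section of diameter D = 7.29 ft at depth y = 4.17 ft, the central angle is θ = 2 arccos(1 − 2y/D) = 3.431 rad. Then A = (D²/8)(θ − sin θ) = 24.68 ft² and P = Dθ/2 = 12.5 ft.
Hydraulic radius R = A/P = 24.68/12.5 = 1.974 ft.
From Manning's equation, S = [nQ / (1.486 A R^(2/3))]² = [0.012 × 108 / (1.486 × 24.68 × 1.974^(2/3))]² = 0.000504.

S = 0.000504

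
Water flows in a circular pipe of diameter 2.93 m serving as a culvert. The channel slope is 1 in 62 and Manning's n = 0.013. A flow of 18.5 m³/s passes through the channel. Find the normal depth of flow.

Manning's equation rearranged: A R^(2/3) = nQ / (1·√S) = 0.013 × 18.5 / (√0.01613) = 1.894.
Trying y = 1.04 m: A R^(2/3) = 1.479 — short.
Trying y = 1.44 m: A R^(2/3) = 2.66 — over.
Trying y = 1.19 m: A R^(2/3) = 1.898 — ≈ 1.894.

y_n = 1.19 m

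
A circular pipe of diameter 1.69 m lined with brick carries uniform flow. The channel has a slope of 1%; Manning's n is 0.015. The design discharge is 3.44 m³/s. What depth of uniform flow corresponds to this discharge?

Manning's equation rearranged: A R^(2/3) = nQ / (1·√S) = 0.015 × 3.44 / (√0.01) = 0.516.
Try y = 0.896 m: A R^(2/3) = 0.6967 — high.
Try y = 0.536 m: A R^(2/3) = 0.2753 — low.
Try y = 0.752 m: A R^(2/3) = 0.5157 — ≈ 0.516.

y_n = 0.752 m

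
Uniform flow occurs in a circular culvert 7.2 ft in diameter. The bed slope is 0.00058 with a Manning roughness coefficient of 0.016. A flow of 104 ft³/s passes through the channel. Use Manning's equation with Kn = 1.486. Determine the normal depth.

y_n = 4.75 ft

Manning's equation rearranged: A R^(2/3) = nQ / (1.486·√S) = 0.016 × 104 / (1.486 × √0.00058) = 46.5.
At y = 3.91 ft: A R^(2/3) = 34.57 — low.
At y = 5.61 ft: A R^(2/3) = 57.32 — high.
At y = 4.75 ft: A R^(2/3) = 46.54 — ≈ 46.5.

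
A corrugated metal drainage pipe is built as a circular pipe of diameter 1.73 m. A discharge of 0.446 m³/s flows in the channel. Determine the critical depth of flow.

y_c = 0.321 m

At critical depth, Q² T / (g A³) = 1, i.e. A³/T = Q²/g = 0.446²/9.81 = 0.02028.
Try y = 0.222 m: A³/T = 0.004728 — too small.
Try y = 0.366 m: A³/T = 0.03375 — too large.
Try y = 0.321 m: A³/T = 0.02019 — ≈ 0.02028.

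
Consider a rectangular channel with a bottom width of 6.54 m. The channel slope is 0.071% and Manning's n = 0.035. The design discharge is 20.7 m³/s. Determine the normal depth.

y_n = 3.06 m

Manning's equation rearranged: A R^(2/3) = nQ / (1·√S) = 0.035 × 20.7 / (√0.00071) = 27.19.
Trying y = 3.81 m: A R^(2/3) = 36.32 — over.
Trying y = 2.18 m: A R^(2/3) = 17.05 — short.
Trying y = 3.06 m: A R^(2/3) = 27.16 — matches.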